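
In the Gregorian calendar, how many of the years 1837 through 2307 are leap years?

113

Multiples of 4 in [1837,2307]: 117.
Of those, multiples of 100: 5 (not leap unless ÷400).
Multiples of 400: 1.
Leap years = 117 − 5 + 1 = 113.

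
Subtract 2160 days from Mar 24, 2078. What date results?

−365 (one year) → Mar 24, 2077 (1795 left).
−365 (one year) → Mar 24, 2076 (1430 left).
−366 (one year; includes Feb 29, 2076) → Mar 24, 2075 (1064 left).
−365 (one year) → Mar 24, 2074 (699 left).
−365 (one year) → Mar 24, 2073 (334 left).
−24 → Feb 28, 2073 (end of Feb, 28 days; 310 left).
−28 → Jan 31, 2073 (end of Jan, 31 days; 282 left).
−31 → Dec 31, 2072 (end of Dec, 31 days; 251 left).
−31 → Nov 30, 2072 (end of Nov, 30 days; 220 left).
−30 → Oct 31, 2072 (end of Oct, 31 days; 190 left).
−31 → Sep 30, 2072 (end of Sep, 30 days; 159 left).
−30 → Aug 31, 2072 (end of Aug, 31 days; 129 left).
−31 → Jul 31, 2072 (end of Jul, 31 days; 98 left).
−31 → Jun 30, 2072 (end of Jun, 30 days; 67 left).
−30 → May 31, 2072 (end of May, 31 days; 37 left).
−31 → Apr 30, 2072 (end of Apr, 30 days; 6 left).
−6 → Apr 24, 2072.

April 24, 2072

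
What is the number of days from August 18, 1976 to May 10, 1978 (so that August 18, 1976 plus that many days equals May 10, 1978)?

630

Aug 18, 1976 → Aug 18, 1977: 365 days.
Aug 18, 1977 → Sep 18, 1977: 31 days (August has 31).
Sep 18, 1977 → Oct 18, 1977: 30 days (September has 30).
Oct 18, 1977 → Nov 18, 1977: 31 days (October has 31).
Nov 18, 1977 → Dec 18, 1977: 30 days (November has 30).
Dec 18, 1977 → Jan 18, 1978: 31 days (December has 31).
Jan 18, 1978 → Feb 18, 1978: 31 days (January has 31).
Feb 18, 1978 → Mar 18, 1978: 28 days (February has 28).
Mar 18, 1978 → Apr 18, 1978: 31 days (March has 31).
Apr 18, 1978 → May 10, 1978: 22 days.
Total: 630 days.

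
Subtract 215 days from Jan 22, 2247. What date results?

−22 → Dec 31, 2246 (end of Dec, 31 days; 193 left).
−31 → Nov 30, 2246 (end of Nov, 30 days; 162 left).
−30 → Oct 31, 2246 (end of Oct, 31 days; 132 left).
−31 → Sep 30, 2246 (end of Sep, 30 days; 101 left).
−30 → Aug 31, 2246 (end of Aug, 31 days; 71 left).
−31 → Jul 31, 2246 (end of Jul, 31 days; 40 left).
−31 → Jun 30, 2246 (end of Jun, 30 days; 9 left).
−9 → Jun 21, 2246.

June 21, 2246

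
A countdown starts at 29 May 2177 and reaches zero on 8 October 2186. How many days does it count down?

3419

May 29, 2177 → May 29, 2178: 365 days.
May 29, 2178 → May 29, 2179: 365 days.
May 29, 2179 → May 29, 2180: 366 days (Feb 29, 2180 is in that span).
May 29, 2180 → May 29, 2181: 365 days.
May 29, 2181 → May 29, 2182: 365 days.
May 29, 2182 → May 29, 2183: 365 days.
May 29, 2183 → May 29, 2184: 366 days (Feb 29, 2184 is in that span).
May 29, 2184 → May 29, 2185: 365 days.
May 29, 2185 → May 29, 2186: 365 days.
May 29, 2186 → Jun 29, 2186: 31 days (May has 31).
Jun 29, 2186 → Jul 29, 2186: 30 days (June has 30).
Jul 29, 2186 → Aug 29, 2186: 31 days (July has 31).
Aug 29, 2186 → Sep 29, 2186: 31 days (August has 31).
Sep 29, 2186 → Oct 8, 2186: 9 days.
Total: 3419 days.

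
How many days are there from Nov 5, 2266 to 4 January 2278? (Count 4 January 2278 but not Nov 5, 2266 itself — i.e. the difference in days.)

Nov 5, 2266 → Nov 5, 2267: 365 days.
Nov 5, 2267 → Nov 5, 2268: 366 days (Feb 29, 2268 is in that span).
Nov 5, 2268 → Nov 5, 2269: 365 days.
Nov 5, 2269 → Nov 5, 2270: 365 days.
Nov 5, 2270 → Nov 5, 2271: 365 days.
Nov 5, 2271 → Nov 5, 2272: 366 days (Feb 29, 2272 is in that span).
Nov 5, 2272 → Nov 5, 2273: 365 days.
Nov 5, 2273 → Nov 5, 2274: 365 days.
Nov 5, 2274 → Nov 5, 2275: 365 days.
Nov 5, 2275 → Nov 5, 2276: 366 days (Feb 29, 2276 is in that span).
Nov 5, 2276 → Nov 5, 2277: 365 days.
Nov 5, 2277 → Dec 5, 2277: 30 days (November has 30).
Dec 5, 2277 → Jan 4, 2278: 30 days.
Total: 4078 days.

4078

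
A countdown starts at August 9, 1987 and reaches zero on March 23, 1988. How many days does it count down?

227

Aug 9, 1987 → Sep 9, 1987: 31 days (August has 31).
Sep 9, 1987 → Oct 9, 1987: 30 days (September has 30).
Oct 9, 1987 → Nov 9, 1987: 31 days (October has 31).
Nov 9, 1987 → Dec 9, 1987: 30 days (November has 30).
Dec 9, 1987 → Jan 9, 1988: 31 days (December has 31).
Jan 9, 1988 → Feb 9, 1988: 31 days (January has 31).
Feb 9, 1988 → Mar 9, 1988: 29 days (February has 29).
Mar 9, 1988 → Mar 23, 1988: 14 days.
Total: 227 days.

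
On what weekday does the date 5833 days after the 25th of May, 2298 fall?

May 25, 2298 is a Wednesday.
5833 mod 7 = 2, so 5833 days after a Wednesday is Wednesday + 2 = Friday.

Friday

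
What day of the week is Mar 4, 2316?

Saturday

Doomsday rule: the anchor day for the 2300s is Wednesday. For year 16: 16÷12 = 1 r 4, and 4÷4 = 1, so 1+4+1 = 6.
Wednesday + 6 ≡ Tuesday — that's 2316's doomsday.
In March the doomsday date is Mar 14.
Mar 4 is 10 days before Mar 14; 10 mod 7 = 3, so Tuesday − 3 = Saturday.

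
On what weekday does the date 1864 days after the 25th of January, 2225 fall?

Jan 25, 2225 is a Tuesday.
1864 mod 7 = 2, so 1864 days after a Tuesday is Tuesday + 2 = Thursday.

Thursday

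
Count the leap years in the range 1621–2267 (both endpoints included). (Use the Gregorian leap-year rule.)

Multiples of 4 in [1621,2267]: 161.
Of those, multiples of 100: 6 (not leap unless ÷400).
Multiples of 400: 1.
Leap years = 161 − 6 + 1 = 156.

156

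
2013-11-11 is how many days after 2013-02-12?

Feb 12, 2013 → Mar 12, 2013: 28 days (February has 28).
Mar 12, 2013 → Apr 12, 2013: 31 days (March has 31).
Apr 12, 2013 → May 12, 2013: 30 days (April has 30).
May 12, 2013 → Jun 12, 2013: 31 days (May has 31).
Jun 12, 2013 → Jul 12, 2013: 30 days (June has 30).
Jul 12, 2013 → Aug 12, 2013: 31 days (July has 31).
Aug 12, 2013 → Sep 12, 2013: 31 days (August has 31).
Sep 12, 2013 → Oct 12, 2013: 30 days (September has 30).
Oct 12, 2013 → Nov 11, 2013: 30 days.
Total: 272 days.

272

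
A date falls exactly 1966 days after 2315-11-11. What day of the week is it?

Wednesday

First find the weekday of Nov 11, 2315. Doomsday rule: the anchor day for the 2300s is Wednesday. For year 15: 15÷12 = 1 r 3, and 3÷4 = 0, so 1+3+0 = 4.
Wednesday + 4 ≡ Sunday — that's 2315's doomsday.
In November the doomsday date is Nov 7.
Nov 11 is 4 days after Nov 7; 4 mod 7 = 4, so Sunday + 4 = Thursday.
1966 mod 7 = 6, so 1966 days after a Thursday is Thursday + 6 = Wednesday.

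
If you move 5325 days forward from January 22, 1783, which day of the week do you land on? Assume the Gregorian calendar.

Monday

First find the weekday of Jan 22, 1783. Doomsday rule: the anchor day for the 1700s is Sunday. For year 83: 83÷12 = 6 r 11, and 11÷4 = 2, so 6+11+2 = 19.
Sunday + 19 ≡ Friday — that's 1783's doomsday.
In January the doomsday date is Jan 3 (1783 is not a leap year).
Jan 22 is 19 days after Jan 3; 19 mod 7 = 5, so Friday + 5 = Wednesday.
5325 mod 7 = 5, so 5325 days after a Wednesday is Wednesday + 5 = Monday.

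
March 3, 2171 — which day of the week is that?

Sunday

Doomsday rule: the anchor day for the 2100s is Sunday. For year 71: 71÷12 = 5 r 11, and 11÷4 = 2, so 5+11+2 = 18.
Sunday + 18 ≡ Thursday — that's 2171's doomsday.
In March the doomsday date is Mar 14.
Mar 3 is 11 days before Mar 14; 11 mod 7 = 4, so Thursday − 4 = Sunday.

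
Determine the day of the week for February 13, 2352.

Wednesday

Doomsday rule: the anchor day for the 2300s is Wednesday. For year 52: 52÷12 = 4 r 4, and 4÷4 = 1, so 4+4+1 = 9.
Wednesday + 9 ≡ Friday — that's 2352's doomsday.
In February the doomsday date is Feb 29 (2352 is a leap year (divisible by 4)).
Feb 13 is 16 days before Feb 29; 16 mod 7 = 2, so Friday − 2 = Wednesday.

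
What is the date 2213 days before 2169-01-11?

December 21, 2162

−366 (one year; includes Feb 29, 2168) → Jan 11, 2168 (1847 left).
−365 (one year) → Jan 11, 2167 (1482 left).
−365 (one year) → Jan 11, 2166 (1117 left).
−365 (one year) → Jan 11, 2165 (752 left).
−366 (one year; includes Feb 29, 2164) → Jan 11, 2164 (386 left).
−11 → Dec 31, 2163 (end of Dec, 31 days; 375 left).
−31 → Nov 30, 2163 (end of Nov, 30 days; 344 left).
−30 → Oct 31, 2163 (end of Oct, 31 days; 314 left).
−31 → Sep 30, 2163 (end of Sep, 30 days; 283 left).
−30 → Aug 31, 2163 (end of Aug, 31 days; 253 left).
−31 → Jul 31, 2163 (end of Jul, 31 days; 222 left).
−31 → Jun 30, 2163 (end of Jun, 30 days; 191 left).
−30 → May 31, 2163 (end of May, 31 days; 161 left).
−31 → Apr 30, 2163 (end of Apr, 30 days; 130 left).
−30 → Mar 31, 2163 (end of Mar, 31 days; 100 left).
−31 → Feb 28, 2163 (end of Feb, 28 days; 69 left).
−28 → Jan 31, 2163 (end of Jan, 31 days; 41 left).
−31 → Dec 31, 2162 (end of Dec, 31 days; 10 left).
−10 → Dec 21, 2162.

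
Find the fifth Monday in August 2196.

August 1, 2196 is a Monday.
The first Monday is therefore August 1 (same day).
The fifth Monday is 1 + 4×7 = August 29.

August 29, 2196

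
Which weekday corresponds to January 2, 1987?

January 1, 1987 is a Thursday.
Jan 1, 1987 → Jan 2, 1987: 1 days.
Total: 1 days.
1 mod 7 = 1, so Thursday + 1 = Friday.

Friday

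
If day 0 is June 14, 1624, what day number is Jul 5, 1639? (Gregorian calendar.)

Jun 14, 1624 → Jun 14, 1625: 365 days.
Jun 14, 1625 → Jun 14, 1626: 365 days.
Jun 14, 1626 → Jun 14, 1627: 365 days.
Jun 14, 1627 → Jun 14, 1628: 366 days (Feb 29, 1628 is in that span).
Jun 14, 1628 → Jun 14, 1629: 365 days.
Jun 14, 1629 → Jun 14, 1630: 365 days.
Jun 14, 1630 → Jun 14, 1631: 365 days.
Jun 14, 1631 → Jun 14, 1632: 366 days (Feb 29, 1632 is in that span).
Jun 14, 1632 → Jun 14, 1633: 365 days.
Jun 14, 1633 → Jun 14, 1634: 365 days.
Jun 14, 1634 → Jun 14, 1635: 365 days.
Jun 14, 1635 → Jun 14, 1636: 366 days (Feb 29, 1636 is in that span).
Jun 14, 1636 → Jun 14, 1637: 365 days.
Jun 14, 1637 → Jun 14, 1638: 365 days.
Jun 14, 1638 → Jul 14, 1638: 30 days (June has 30).
Jul 14, 1638 → Aug 14, 1638: 31 days (July has 31).
Aug 14, 1638 → Sep 14, 1638: 31 days (August has 31).
Sep 14, 1638 → Oct 14, 1638: 30 days (September has 30).
Oct 14, 1638 → Nov 14, 1638: 31 days (October has 31).
Nov 14, 1638 → Dec 14, 1638: 30 days (November has 30).
Dec 14, 1638 → Jan 14, 1639: 31 days (December has 31).
Jan 14, 1639 → Feb 14, 1639: 31 days (January has 31).
Feb 14, 1639 → Mar 14, 1639: 28 days (February has 28).
Mar 14, 1639 → Apr 14, 1639: 31 days (March has 31).
Apr 14, 1639 → May 14, 1639: 30 days (April has 30).
May 14, 1639 → Jun 14, 1639: 31 days (May has 31).
Jun 14, 1639 → Jul 5, 1639: 21 days.
Total: 5499 days.

5499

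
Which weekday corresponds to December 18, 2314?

Friday

Doomsday rule: the anchor day for the 2300s is Wednesday. For year 14: 14÷12 = 1 r 2, and 2÷4 = 0, so 1+2+0 = 3.
Wednesday + 3 ≡ Saturday — that's 2314's doomsday.
In December the doomsday date is Dec 12.
Dec 18 is 6 days after Dec 12; 6 mod 7 = 6, so Saturday + 6 = Friday.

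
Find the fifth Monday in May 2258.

May 1, 2258 is a Saturday.
The first Monday is therefore May 3 (2 days later).
The fifth Monday is 3 + 4×7 = May 31.

May 31, 2258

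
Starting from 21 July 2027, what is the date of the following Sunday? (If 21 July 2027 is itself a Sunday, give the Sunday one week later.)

Jul 21, 2027 is a Wednesday.
From Wednesday to the next Sunday is 4 days.
Jul 21, 2027 + 4 = Jul 25, 2027.

July 25, 2027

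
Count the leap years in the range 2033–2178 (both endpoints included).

35

Multiples of 4 in [2033,2178]: 36.
Of those, multiples of 100: 1 (not leap unless ÷400).
Multiples of 400: 0.
Leap years = 36 − 1 + 0 = 35.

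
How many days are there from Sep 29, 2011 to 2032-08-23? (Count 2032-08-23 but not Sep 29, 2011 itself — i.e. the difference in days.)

7634

Sep 29, 2011 → Sep 29, 2012: 366 days (Feb 29, 2012 is in that span).
Sep 29, 2012 → Sep 29, 2013: 365 days.
Sep 29, 2013 → Sep 29, 2014: 365 days.
Sep 29, 2014 → Sep 29, 2015: 365 days.
Sep 29, 2015 → Sep 29, 2016: 366 days (Feb 29, 2016 is in that span).
Sep 29, 2016 → Sep 29, 2017: 365 days.
Sep 29, 2017 → Sep 29, 2018: 365 days.
Sep 29, 2018 → Sep 29, 2019: 365 days.
Sep 29, 2019 → Sep 29, 2020: 366 days (Feb 29, 2020 is in that span).
Sep 29, 2020 → Sep 29, 2021: 365 days.
Sep 29, 2021 → Sep 29, 2022: 365 days.
Sep 29, 2022 → Sep 29, 2023: 365 days.
Sep 29, 2023 → Sep 29, 2024: 366 days (Feb 29, 2024 is in that span).
Sep 29, 2024 → Sep 29, 2025: 365 days.
Sep 29, 2025 → Sep 29, 2026: 365 days.
Sep 29, 2026 → Sep 29, 2027: 365 days.
Sep 29, 2027 → Sep 29, 2028: 366 days (Feb 29, 2028 is in that span).
Sep 29, 2028 → Sep 29, 2029: 365 days.
Sep 29, 2029 → Sep 29, 2030: 365 days.
Sep 29, 2030 → Sep 29, 2031: 365 days.
Sep 29, 2031 → Oct 29, 2031: 30 days (September has 30).
Oct 29, 2031 → Nov 29, 2031: 31 days (October has 31).
Nov 29, 2031 → Dec 29, 2031: 30 days (November has 30).
Dec 29, 2031 → Jan 29, 2032: 31 days (December has 31).
Jan 29, 2032 → Feb 29, 2032: 31 days (January has 31).
Feb 29, 2032 → Mar 29, 2032: 29 days (February has 29).
Mar 29, 2032 → Apr 29, 2032: 31 days (March has 31).
Apr 29, 2032 → May 29, 2032: 30 days (April has 30).
May 29, 2032 → Jun 29, 2032: 31 days (May has 31).
Jun 29, 2032 → Jul 29, 2032: 30 days (June has 30).
Jul 29, 2032 → Aug 23, 2032: 25 days.
Total: 7634 days.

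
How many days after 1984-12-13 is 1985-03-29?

Dec 13, 1984 → Jan 13, 1985: 31 days (December has 31).
Jan 13, 1985 → Feb 13, 1985: 31 days (January has 31).
Feb 13, 1985 → Mar 13, 1985: 28 days (February has 28).
Mar 13, 1985 → Mar 29, 1985: 16 days.
Total: 106 days.

106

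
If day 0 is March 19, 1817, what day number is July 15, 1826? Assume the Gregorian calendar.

Mar 19, 1817 → Mar 19, 1818: 365 days.
Mar 19, 1818 → Mar 19, 1819: 365 days.
Mar 19, 1819 → Mar 19, 1820: 366 days (Feb 29, 1820 is in that span).
Mar 19, 1820 → Mar 19, 1821: 365 days.
Mar 19, 1821 → Mar 19, 1822: 365 days.
Mar 19, 1822 → Mar 19, 1823: 365 days.
Mar 19, 1823 → Mar 19, 1824: 366 days (Feb 29, 1824 is in that span).
Mar 19, 1824 → Mar 19, 1825: 365 days.
Mar 19, 1825 → Mar 19, 1826: 365 days.
Mar 19, 1826 → Apr 19, 1826: 31 days (March has 31).
Apr 19, 1826 → May 19, 1826: 30 days (April has 30).
May 19, 1826 → Jun 19, 1826: 31 days (May has 31).
Jun 19, 1826 → Jul 15, 1826: 26 days.
Total: 3405 days.

3405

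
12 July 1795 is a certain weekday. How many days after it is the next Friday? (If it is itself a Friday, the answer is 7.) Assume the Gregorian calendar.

5

Jul 12, 1795 is a Sunday.
From Sunday to the next Friday is 5 days.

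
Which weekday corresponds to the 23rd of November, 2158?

Doomsday rule: the anchor day for the 2100s is Sunday. For year 58: 58÷12 = 4 r 10, and 10÷4 = 2, so 4+10+2 = 16.
Sunday + 16 ≡ Tuesday — that's 2158's doomsday.
In November the doomsday date is Nov 7.
Nov 23 is 16 days after Nov 7; 16 mod 7 = 2, so Tuesday + 2 = Thursday.

Thursday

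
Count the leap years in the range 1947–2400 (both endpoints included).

Multiples of 4 in [1947,2400]: 114.
Of those, multiples of 100: 5 (not leap unless ÷400).
Multiples of 400: 2.
Leap years = 114 − 5 + 2 = 111.

111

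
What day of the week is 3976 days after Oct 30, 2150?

Friday

First find the weekday of Oct 30, 2150. Doomsday rule: the anchor day for the 2100s is Sunday. For year 50: 50÷12 = 4 r 2, and 2÷4 = 0, so 4+2+0 = 6.
Sunday + 6 ≡ Saturday — that's 2150's doomsday.
In October the doomsday date is Oct 10.
Oct 30 is 20 days after Oct 10; 20 mod 7 = 6, so Saturday + 6 = Friday.
3976 mod 7 = 0, so 3976 days after a Friday is Friday + 0 = Friday.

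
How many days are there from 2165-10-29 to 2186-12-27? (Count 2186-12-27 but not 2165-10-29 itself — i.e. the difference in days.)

Oct 29, 2165 → Oct 29, 2166: 365 days.
Oct 29, 2166 → Oct 29, 2167: 365 days.
Oct 29, 2167 → Oct 29, 2168: 366 days (Feb 29, 2168 is in that span).
Oct 29, 2168 → Oct 29, 2169: 365 days.
Oct 29, 2169 → Oct 29, 2170: 365 days.
Oct 29, 2170 → Oct 29, 2171: 365 days.
Oct 29, 2171 → Oct 29, 2172: 366 days (Feb 29, 2172 is in that span).
Oct 29, 2172 → Oct 29, 2173: 365 days.
Oct 29, 2173 → Oct 29, 2174: 365 days.
Oct 29, 2174 → Oct 29, 2175: 365 days.
Oct 29, 2175 → Oct 29, 2176: 366 days (Feb 29, 2176 is in that span).
Oct 29, 2176 → Oct 29, 2177: 365 days.
Oct 29, 2177 → Oct 29, 2178: 365 days.
Oct 29, 2178 → Oct 29, 2179: 365 days.
Oct 29, 2179 → Oct 29, 2180: 366 days (Feb 29, 2180 is in that span).
Oct 29, 2180 → Oct 29, 2181: 365 days.
Oct 29, 2181 → Oct 29, 2182: 365 days.
Oct 29, 2182 → Oct 29, 2183: 365 days.
Oct 29, 2183 → Oct 29, 2184: 366 days (Feb 29, 2184 is in that span).
Oct 29, 2184 → Oct 29, 2185: 365 days.
Oct 29, 2185 → Oct 29, 2186: 365 days.
Oct 29, 2186 → Nov 29, 2186: 31 days (October has 31).
Nov 29, 2186 → Dec 27, 2186: 28 days.
Total: 7729 days.

7729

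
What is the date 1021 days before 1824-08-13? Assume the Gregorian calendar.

−366 (one year; includes Feb 29, 1824) → Aug 13, 1823 (655 left).
−365 (one year) → Aug 13, 1822 (290 left).
−13 → Jul 31, 1822 (end of Jul, 31 days; 277 left).
−31 → Jun 30, 1822 (end of Jun, 30 days; 246 left).
−30 → May 31, 1822 (end of May, 31 days; 216 left).
−31 → Apr 30, 1822 (end of Apr, 30 days; 185 left).
−30 → Mar 31, 1822 (end of Mar, 31 days; 155 left).
−31 → Feb 28, 1822 (end of Feb, 28 days; 124 left).
−28 → Jan 31, 1822 (end of Jan, 31 days; 96 left).
−31 → Dec 31, 1821 (end of Dec, 31 days; 65 left).
−31 → Nov 30, 1821 (end of Nov, 30 days; 34 left).
−30 → Oct 31, 1821 (end of Oct, 31 days; 4 left).
−4 → Oct 27, 1821.

October 27, 1821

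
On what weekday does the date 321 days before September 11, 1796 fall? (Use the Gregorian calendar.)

Monday

First find the weekday of Sep 11, 1796. Doomsday rule: the anchor day for the 1700s is Sunday. For year 96: 96÷12 = 8 r 0, and 0÷4 = 0, so 8+0+0 = 8.
Sunday + 8 ≡ Monday — that's 1796's doomsday.
In September the doomsday date is Sep 5.
Sep 11 is 6 days after Sep 5; 6 mod 7 = 6, so Monday + 6 = Sunday.
321 mod 7 = 6, so 321 days before a Sunday is Sunday − 6 = Monday.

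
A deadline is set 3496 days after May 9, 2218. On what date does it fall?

December 4, 2227

+365 (one year) → May 9, 2219 (3131 left).
+366 (one year; includes Feb 29, 2220) → May 9, 2220 (2765 left).
+365 (one year) → May 9, 2221 (2400 left).
+365 (one year) → May 9, 2222 (2035 left).
+365 (one year) → May 9, 2223 (1670 left).
+366 (one year; includes Feb 29, 2224) → May 9, 2224 (1304 left).
+365 (one year) → May 9, 2225 (939 left).
+365 (one year) → May 9, 2226 (574 left).
+365 (one year) → May 9, 2227 (209 left).
May has 31 days: +23 → Jun 1, 2227 (186 left).
Jun has 30 days: +30 → Jul 1, 2227 (156 left).
Jul has 31 days: +31 → Aug 1, 2227 (125 left).
Aug has 31 days: +31 → Sep 1, 2227 (94 left).
Sep has 30 days: +30 → Oct 1, 2227 (64 left).
Oct has 31 days: +31 → Nov 1, 2227 (33 left).
Nov has 30 days: +30 → Dec 1, 2227 (3 left).
+3 → Dec 4, 2227.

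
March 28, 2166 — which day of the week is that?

Friday

Doomsday rule: the anchor day for the 2100s is Sunday. For year 66: 66÷12 = 5 r 6, and 6÷4 = 1, so 5+6+1 = 12.
Sunday + 12 ≡ Friday — that's 2166's doomsday.
In March the doomsday date is Mar 14.
Mar 28 is 14 days after Mar 14; 14 mod 7 = 0, so Friday + 0 = Friday.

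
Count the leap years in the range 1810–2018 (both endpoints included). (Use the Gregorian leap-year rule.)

Multiples of 4 in [1810,2018]: 52.
Of those, multiples of 100: 2 (not leap unless ÷400).
Multiples of 400: 1.
Leap years = 52 − 2 + 1 = 51.

51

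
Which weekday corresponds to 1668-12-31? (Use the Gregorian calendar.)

Monday

Doomsday rule: the anchor day for the 1600s is Tuesday. For year 68: 68÷12 = 5 r 8, and 8÷4 = 2, so 5+8+2 = 15.
Tuesday + 15 ≡ Wednesday — that's 1668's doomsday.
In December the doomsday date is Dec 12.
Dec 31 is 19 days after Dec 12; 19 mod 7 = 5, so Wednesday + 5 = Monday.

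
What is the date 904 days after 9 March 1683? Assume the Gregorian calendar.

+366 (one year; includes Feb 29, 1684) → Mar 9, 1684 (538 left).
+365 (one year) → Mar 9, 1685 (173 left).
Mar has 31 days: +23 → Apr 1, 1685 (150 left).
Apr has 30 days: +30 → May 1, 1685 (120 left).
May has 31 days: +31 → Jun 1, 1685 (89 left).
Jun has 30 days: +30 → Jul 1, 1685 (59 left).
Jul has 31 days: +31 → Aug 1, 1685 (28 left).
+28 → Aug 29, 1685.

August 29, 1685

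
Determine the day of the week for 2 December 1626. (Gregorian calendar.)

Doomsday rule: the anchor day for the 1600s is Tuesday. For year 26: 26÷12 = 2 r 2, and 2÷4 = 0, so 2+2+0 = 4.
Tuesday + 4 ≡ Saturday — that's 1626's doomsday.
In December the doomsday date is Dec 12.
Dec 2 is 10 days before Dec 12; 10 mod 7 = 3, so Saturday − 3 = Wednesday.

Wednesday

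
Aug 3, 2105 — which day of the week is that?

Monday

Doomsday rule: the anchor day for the 2100s is Sunday. For year 05: 5÷12 = 0 r 5, and 5÷4 = 1, so 0+5+1 = 6.
Sunday + 6 ≡ Saturday — that's 2105's doomsday.
In August the doomsday date is Aug 8.
Aug 3 is 5 days before Aug 8; 5 mod 7 = 5, so Saturday − 5 = Monday.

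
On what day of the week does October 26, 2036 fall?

January 1, 2036 is a Tuesday.
Jan 1, 2036 → Feb 1, 2036: 31 days (January has 31).
Feb 1, 2036 → Mar 1, 2036: 29 days (February has 29).
Mar 1, 2036 → Apr 1, 2036: 31 days (March has 31).
Apr 1, 2036 → May 1, 2036: 30 days (April has 30).
May 1, 2036 → Jun 1, 2036: 31 days (May has 31).
Jun 1, 2036 → Jul 1, 2036: 30 days (June has 30).
Jul 1, 2036 → Aug 1, 2036: 31 days (July has 31).
Aug 1, 2036 → Sep 1, 2036: 31 days (August has 31).
Sep 1, 2036 → Oct 1, 2036: 30 days (September has 30).
Oct 1, 2036 → Oct 26, 2036: 25 days.
Total: 299 days.
299 mod 7 = 5, so Tuesday + 5 = Sunday.

Sunday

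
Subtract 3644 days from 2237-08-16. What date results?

−365 (one year) → Aug 16, 2236 (3279 left).
−366 (one year; includes Feb 29, 2236) → Aug 16, 2235 (2913 left).
−365 (one year) → Aug 16, 2234 (2548 left).
−365 (one year) → Aug 16, 2233 (2183 left).
−365 (one year) → Aug 16, 2232 (1818 left).
−366 (one year; includes Feb 29, 2232) → Aug 16, 2231 (1452 left).
−365 (one year) → Aug 16, 2230 (1087 left).
−365 (one year) → Aug 16, 2229 (722 left).
−365 (one year) → Aug 16, 2228 (357 left).
−16 → Jul 31, 2228 (end of Jul, 31 days; 341 left).
−31 → Jun 30, 2228 (end of Jun, 30 days; 310 left).
−30 → May 31, 2228 (end of May, 31 days; 280 left).
−31 → Apr 30, 2228 (end of Apr, 30 days; 249 left).
−30 → Mar 31, 2228 (end of Mar, 31 days; 219 left).
−31 → Feb 29, 2228 (end of Feb, 29 days; 188 left).
−29 → Jan 31, 2228 (end of Jan, 31 days; 159 left).
−31 → Dec 31, 2227 (end of Dec, 31 days; 128 left).
−31 → Nov 30, 2227 (end of Nov, 30 days; 97 left).
−30 → Oct 31, 2227 (end of Oct, 31 days; 67 left).
−31 → Sep 30, 2227 (end of Sep, 30 days; 36 left).
−30 → Aug 31, 2227 (end of Aug, 31 days; 6 left).
−6 → Aug 25, 2227.

August 25, 2227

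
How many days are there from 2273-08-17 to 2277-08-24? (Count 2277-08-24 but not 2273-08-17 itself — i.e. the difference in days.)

1468

Aug 17, 2273 → Aug 17, 2274: 365 days.
Aug 17, 2274 → Aug 17, 2275: 365 days.
Aug 17, 2275 → Aug 17, 2276: 366 days (Feb 29, 2276 is in that span).
Aug 17, 2276 → Sep 17, 2276: 31 days (August has 31).
Sep 17, 2276 → Oct 17, 2276: 30 days (September has 30).
Oct 17, 2276 → Nov 17, 2276: 31 days (October has 31).
Nov 17, 2276 → Dec 17, 2276: 30 days (November has 30).
Dec 17, 2276 → Jan 17, 2277: 31 days (December has 31).
Jan 17, 2277 → Feb 17, 2277: 31 days (January has 31).
Feb 17, 2277 → Mar 17, 2277: 28 days (February has 28).
Mar 17, 2277 → Apr 17, 2277: 31 days (March has 31).
Apr 17, 2277 → May 17, 2277: 30 days (April has 30).
May 17, 2277 → Jun 17, 2277: 31 days (May has 31).
Jun 17, 2277 → Jul 17, 2277: 30 days (June has 30).
Jul 17, 2277 → Aug 17, 2277: 31 days (July has 31).
Aug 17, 2277 → Aug 24, 2277: 7 days.
Total: 1468 days.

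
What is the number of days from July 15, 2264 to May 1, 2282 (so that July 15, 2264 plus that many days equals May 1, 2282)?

6499

Jul 15, 2264 → Jul 15, 2265: 365 days.
Jul 15, 2265 → Jul 15, 2266: 365 days.
Jul 15, 2266 → Jul 15, 2267: 365 days.
Jul 15, 2267 → Jul 15, 2268: 366 days (Feb 29, 2268 is in that span).
Jul 15, 2268 → Jul 15, 2269: 365 days.
Jul 15, 2269 → Jul 15, 2270: 365 days.
Jul 15, 2270 → Jul 15, 2271: 365 days.
Jul 15, 2271 → Jul 15, 2272: 366 days (Feb 29, 2272 is in that span).
Jul 15, 2272 → Jul 15, 2273: 365 days.
Jul 15, 2273 → Jul 15, 2274: 365 days.
Jul 15, 2274 → Jul 15, 2275: 365 days.
Jul 15, 2275 → Jul 15, 2276: 366 days (Feb 29, 2276 is in that span).
Jul 15, 2276 → Jul 15, 2277: 365 days.
Jul 15, 2277 → Jul 15, 2278: 365 days.
Jul 15, 2278 → Jul 15, 2279: 365 days.
Jul 15, 2279 → Jul 15, 2280: 366 days (Feb 29, 2280 is in that span).
Jul 15, 2280 → Jul 15, 2281: 365 days.
Jul 15, 2281 → Aug 15, 2281: 31 days (July has 31).
Aug 15, 2281 → Sep 15, 2281: 31 days (August has 31).
Sep 15, 2281 → Oct 15, 2281: 30 days (September has 30).
Oct 15, 2281 → Nov 15, 2281: 31 days (October has 31).
Nov 15, 2281 → Dec 15, 2281: 30 days (November has 30).
Dec 15, 2281 → Jan 15, 2282: 31 days (December has 31).
Jan 15, 2282 → Feb 15, 2282: 31 days (January has 31).
Feb 15, 2282 → Mar 15, 2282: 28 days (February has 28).
Mar 15, 2282 → Apr 15, 2282: 31 days (March has 31).
Apr 15, 2282 → May 1, 2282: 16 days.
Total: 6499 days.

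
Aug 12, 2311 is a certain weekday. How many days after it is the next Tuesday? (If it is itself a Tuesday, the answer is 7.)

Aug 12, 2311 is a Saturday.
From Saturday to the next Tuesday is 3 days.

3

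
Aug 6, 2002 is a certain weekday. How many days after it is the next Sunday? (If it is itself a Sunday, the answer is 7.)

Aug 6, 2002 is a Tuesday.
From Tuesday to the next Sunday is 5 days.

5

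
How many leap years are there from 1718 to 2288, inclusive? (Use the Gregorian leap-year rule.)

139

Multiples of 4 in [1718,2288]: 143.
Of those, multiples of 100: 5 (not leap unless ÷400).
Multiples of 400: 1.
Leap years = 143 − 5 + 1 = 139.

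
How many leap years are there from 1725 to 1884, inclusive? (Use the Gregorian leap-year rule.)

39

Multiples of 4 in [1725,1884]: 40.
Of those, multiples of 100: 1 (not leap unless ÷400).
Multiples of 400: 0.
Leap years = 40 − 1 + 0 = 39.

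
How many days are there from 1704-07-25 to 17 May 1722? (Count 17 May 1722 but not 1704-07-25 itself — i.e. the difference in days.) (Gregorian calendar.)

Jul 25, 1704 → Jul 25, 1705: 365 days.
Jul 25, 1705 → Jul 25, 1706: 365 days.
Jul 25, 1706 → Jul 25, 1707: 365 days.
Jul 25, 1707 → Jul 25, 1708: 366 days (Feb 29, 1708 is in that span).
Jul 25, 1708 → Jul 25, 1709: 365 days.
Jul 25, 1709 → Jul 25, 1710: 365 days.
Jul 25, 1710 → Jul 25, 1711: 365 days.
Jul 25, 1711 → Jul 25, 1712: 366 days (Feb 29, 1712 is in that span).
Jul 25, 1712 → Jul 25, 1713: 365 days.
Jul 25, 1713 → Jul 25, 1714: 365 days.
Jul 25, 1714 → Jul 25, 1715: 365 days.
Jul 25, 1715 → Jul 25, 1716: 366 days (Feb 29, 1716 is in that span).
Jul 25, 1716 → Jul 25, 1717: 365 days.
Jul 25, 1717 → Jul 25, 1718: 365 days.
Jul 25, 1718 → Jul 25, 1719: 365 days.
Jul 25, 1719 → Jul 25, 1720: 366 days (Feb 29, 1720 is in that span).
Jul 25, 1720 → Jul 25, 1721: 365 days.
Jul 25, 1721 → Aug 25, 1721: 31 days (July has 31).
Aug 25, 1721 → Sep 25, 1721: 31 days (August has 31).
Sep 25, 1721 → Oct 25, 1721: 30 days (September has 30).
Oct 25, 1721 → Nov 25, 1721: 31 days (October has 31).
Nov 25, 1721 → Dec 25, 1721: 30 days (November has 30).
Dec 25, 1721 → Jan 25, 1722: 31 days (December has 31).
Jan 25, 1722 → Feb 25, 1722: 31 days (January has 31).
Feb 25, 1722 → Mar 25, 1722: 28 days (February has 28).
Mar 25, 1722 → Apr 25, 1722: 31 days (March has 31).
Apr 25, 1722 → May 17, 1722: 22 days.
Total: 6505 days.

6505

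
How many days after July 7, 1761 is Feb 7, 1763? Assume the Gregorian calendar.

Jul 7, 1761 → Jul 7, 1762: 365 days.
Jul 7, 1762 → Aug 7, 1762: 31 days (July has 31).
Aug 7, 1762 → Sep 7, 1762: 31 days (August has 31).
Sep 7, 1762 → Oct 7, 1762: 30 days (September has 30).
Oct 7, 1762 → Nov 7, 1762: 31 days (October has 31).
Nov 7, 1762 → Dec 7, 1762: 30 days (November has 30).
Dec 7, 1762 → Jan 7, 1763: 31 days (December has 31).
Jan 7, 1763 → Feb 7, 1763: 31 days.
Total: 580 days.

580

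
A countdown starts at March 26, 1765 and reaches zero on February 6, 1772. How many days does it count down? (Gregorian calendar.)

2508

Mar 26, 1765 → Mar 26, 1766: 365 days.
Mar 26, 1766 → Mar 26, 1767: 365 days.
Mar 26, 1767 → Mar 26, 1768: 366 days (Feb 29, 1768 is in that span).
Mar 26, 1768 → Mar 26, 1769: 365 days.
Mar 26, 1769 → Mar 26, 1770: 365 days.
Mar 26, 1770 → Mar 26, 1771: 365 days.
Mar 26, 1771 → Apr 26, 1771: 31 days (March has 31).
Apr 26, 1771 → May 26, 1771: 30 days (April has 30).
May 26, 1771 → Jun 26, 1771: 31 days (May has 31).
Jun 26, 1771 → Jul 26, 1771: 30 days (June has 30).
Jul 26, 1771 → Aug 26, 1771: 31 days (July has 31).
Aug 26, 1771 → Sep 26, 1771: 31 days (August has 31).
Sep 26, 1771 → Oct 26, 1771: 30 days (September has 30).
Oct 26, 1771 → Nov 26, 1771: 31 days (October has 31).
Nov 26, 1771 → Dec 26, 1771: 30 days (November has 30).
Dec 26, 1771 → Jan 26, 1772: 31 days (December has 31).
Jan 26, 1772 → Feb 6, 1772: 11 days.
Total: 2508 days.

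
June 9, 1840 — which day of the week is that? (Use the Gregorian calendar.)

Doomsday rule: the anchor day for the 1800s is Friday. For year 40: 40÷12 = 3 r 4, and 4÷4 = 1, so 3+4+1 = 8.
Friday + 8 ≡ Saturday — that's 1840's doomsday.
In June the doomsday date is Jun 6.
Jun 9 is 3 days after Jun 6; 3 mod 7 = 3, so Saturday + 3 = Tuesday.

Tuesday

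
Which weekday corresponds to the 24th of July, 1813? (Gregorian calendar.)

Saturday

Doomsday rule: the anchor day for the 1800s is Friday. For year 13: 13÷12 = 1 r 1, and 1÷4 = 0, so 1+1+0 = 2.
Friday + 2 ≡ Sunday — that's 1813's doomsday.
In July the doomsday date is Jul 11.
Jul 24 is 13 days after Jul 11; 13 mod 7 = 6, so Sunday + 6 = Saturday.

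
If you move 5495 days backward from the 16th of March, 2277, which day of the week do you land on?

Friday

First find the weekday of Mar 16, 2277. Doomsday rule: the anchor day for the 2200s is Friday. For year 77: 77÷12 = 6 r 5, and 5÷4 = 1, so 6+5+1 = 12.
Friday + 12 ≡ Wednesday — that's 2277's doomsday.
In March the doomsday date is Mar 14.
Mar 16 is 2 days after Mar 14; 2 mod 7 = 2, so Wednesday + 2 = Friday.
5495 mod 7 = 0, so 5495 days before a Friday is Friday − 0 = Friday.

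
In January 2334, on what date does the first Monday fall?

January 1, 2334

January 1, 2334 is a Monday.
The first Monday is therefore January 1 (same day).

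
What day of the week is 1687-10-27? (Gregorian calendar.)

Monday

Doomsday rule: the anchor day for the 1600s is Tuesday. For year 87: 87÷12 = 7 r 3, and 3÷4 = 0, so 7+3+0 = 10.
Tuesday + 10 ≡ Friday — that's 1687's doomsday.
In October the doomsday date is Oct 10.
Oct 27 is 17 days after Oct 10; 17 mod 7 = 3, so Friday + 3 = Monday.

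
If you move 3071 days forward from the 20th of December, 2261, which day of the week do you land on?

Wednesday

First find the weekday of Dec 20, 2261. Doomsday rule: the anchor day for the 2200s is Friday. For year 61: 61÷12 = 5 r 1, and 1÷4 = 0, so 5+1+0 = 6.
Friday + 6 ≡ Thursday — that's 2261's doomsday.
In December the doomsday date is Dec 12.
Dec 20 is 8 days after Dec 12; 8 mod 7 = 1, so Thursday + 1 = Friday.
3071 mod 7 = 5, so 3071 days after a Friday is Friday + 5 = Wednesday.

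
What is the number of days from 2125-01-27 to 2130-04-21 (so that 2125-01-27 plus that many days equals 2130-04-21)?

Jan 27, 2125 → Jan 27, 2126: 365 days.
Jan 27, 2126 → Jan 27, 2127: 365 days.
Jan 27, 2127 → Jan 27, 2128: 365 days.
Jan 27, 2128 → Jan 27, 2129: 366 days (Feb 29, 2128 is in that span).
Jan 27, 2129 → Jan 27, 2130: 365 days.
Jan 27, 2130 → Feb 27, 2130: 31 days (January has 31).
Feb 27, 2130 → Mar 27, 2130: 28 days (February has 28).
Mar 27, 2130 → Apr 21, 2130: 25 days.
Total: 1910 days.

1910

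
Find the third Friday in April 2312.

April 19, 2312

April 1, 2312 is a Monday.
The first Friday is therefore April 5 (4 days later).
The third Friday is 5 + 2×7 = April 19.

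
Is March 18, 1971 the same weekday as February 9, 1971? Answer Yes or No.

No

From Feb 9, 1971 to Mar 18, 1971 is 37 days.
37 mod 7 = 2, so they are different weekdays.
(Feb 9, 1971 is a Tuesday; Mar 18, 1971 is a Thursday.)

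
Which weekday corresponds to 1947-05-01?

Thursday

Doomsday rule: the anchor day for the 1900s is Wednesday. For year 47: 47÷12 = 3 r 11, and 11÷4 = 2, so 3+11+2 = 16.
Wednesday + 16 ≡ Friday — that's 1947's doomsday.
In May the doomsday date is May 9.
May 1 is 8 days before May 9; 8 mod 7 = 1, so Friday − 1 = Thursday.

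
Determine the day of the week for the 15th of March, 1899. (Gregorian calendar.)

Wednesday

Doomsday rule: the anchor day for the 1800s is Friday. For year 99: 99÷12 = 8 r 3, and 3÷4 = 0, so 8+3+0 = 11.
Friday + 11 ≡ Tuesday — that's 1899's doomsday.
In March the doomsday date is Mar 14.
Mar 15 is 1 day after Mar 14; 1 mod 7 = 1, so Tuesday + 1 = Wednesday.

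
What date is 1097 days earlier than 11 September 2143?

September 9, 2140

−365 (one year) → Sep 11, 2142 (732 left).
−365 (one year) → Sep 11, 2141 (367 left).
−11 → Aug 31, 2141 (end of Aug, 31 days; 356 left).
−31 → Jul 31, 2141 (end of Jul, 31 days; 325 left).
−31 → Jun 30, 2141 (end of Jun, 30 days; 294 left).
−30 → May 31, 2141 (end of May, 31 days; 264 left).
−31 → Apr 30, 2141 (end of Apr, 30 days; 233 left).
−30 → Mar 31, 2141 (end of Mar, 31 days; 203 left).
−31 → Feb 28, 2141 (end of Feb, 28 days; 172 left).
−28 → Jan 31, 2141 (end of Jan, 31 days; 144 left).
−31 → Dec 31, 2140 (end of Dec, 31 days; 113 left).
−31 → Nov 30, 2140 (end of Nov, 30 days; 82 left).
−30 → Oct 31, 2140 (end of Oct, 31 days; 52 left).
−31 → Sep 30, 2140 (end of Sep, 30 days; 21 left).
−21 → Sep 9, 2140.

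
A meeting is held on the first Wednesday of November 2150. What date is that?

November 4, 2150

November 1, 2150 is a Sunday.
The first Wednesday is therefore November 4 (3 days later).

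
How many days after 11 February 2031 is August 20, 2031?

190

Feb 11, 2031 → Mar 11, 2031: 28 days (February has 28).
Mar 11, 2031 → Apr 11, 2031: 31 days (March has 31).
Apr 11, 2031 → May 11, 2031: 30 days (April has 30).
May 11, 2031 → Jun 11, 2031: 31 days (May has 31).
Jun 11, 2031 → Jul 11, 2031: 30 days (June has 30).
Jul 11, 2031 → Aug 11, 2031: 31 days (July has 31).
Aug 11, 2031 → Aug 20, 2031: 9 days.
Total: 190 days.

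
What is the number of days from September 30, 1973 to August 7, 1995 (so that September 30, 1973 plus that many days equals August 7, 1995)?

7981

Sep 30, 1973 → Sep 30, 1974: 365 days.
Sep 30, 1974 → Sep 30, 1975: 365 days.
Sep 30, 1975 → Sep 30, 1976: 366 days (Feb 29, 1976 is in that span).
Sep 30, 1976 → Sep 30, 1977: 365 days.
Sep 30, 1977 → Sep 30, 1978: 365 days.
Sep 30, 1978 → Sep 30, 1979: 365 days.
Sep 30, 1979 → Sep 30, 1980: 366 days (Feb 29, 1980 is in that span).
Sep 30, 1980 → Sep 30, 1981: 365 days.
Sep 30, 1981 → Sep 30, 1982: 365 days.
Sep 30, 1982 → Sep 30, 1983: 365 days.
Sep 30, 1983 → Sep 30, 1984: 366 days (Feb 29, 1984 is in that span).
Sep 30, 1984 → Sep 30, 1985: 365 days.
Sep 30, 1985 → Sep 30, 1986: 365 days.
Sep 30, 1986 → Sep 30, 1987: 365 days.
Sep 30, 1987 → Sep 30, 1988: 366 days (Feb 29, 1988 is in that span).
Sep 30, 1988 → Sep 30, 1989: 365 days.
Sep 30, 1989 → Sep 30, 1990: 365 days.
Sep 30, 1990 → Sep 30, 1991: 365 days.
Sep 30, 1991 → Sep 30, 1992: 366 days (Feb 29, 1992 is in that span).
Sep 30, 1992 → Sep 30, 1993: 365 days.
Sep 30, 1993 → Sep 30, 1994: 365 days.
Sep 30, 1994 → Oct 30, 1994: 30 days (September has 30).
Oct 30, 1994 → Nov 30, 1994: 31 days (October has 31).
Nov 30, 1994 → Dec 30, 1994: 30 days (November has 30).
Dec 30, 1994 → Jan 30, 1995: 31 days (December has 31).
Jan 30, 1995 → Feb 28, 1995: 29 days (January has 31).
Feb 28, 1995 → Mar 28, 1995: 28 days (February has 28).
Mar 28, 1995 → Apr 28, 1995: 31 days (March has 31).
Apr 28, 1995 → May 28, 1995: 30 days (April has 30).
May 28, 1995 → Jun 28, 1995: 31 days (May has 31).
Jun 28, 1995 → Jul 28, 1995: 30 days (June has 30).
Jul 28, 1995 → Aug 7, 1995: 10 days.
Total: 7981 days.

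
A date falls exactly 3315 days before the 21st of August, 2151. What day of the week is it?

Aug 21, 2151 is a Saturday.
3315 mod 7 = 4, so 3315 days before a Saturday is Saturday − 4 = Tuesday.

Tuesday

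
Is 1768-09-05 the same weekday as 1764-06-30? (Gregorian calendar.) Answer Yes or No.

From Jun 30, 1764 to Sep 5, 1768 is 1528 days.
1528 mod 7 = 2, so they are different weekdays.
(Jun 30, 1764 is a Saturday; Sep 5, 1768 is a Monday.)

No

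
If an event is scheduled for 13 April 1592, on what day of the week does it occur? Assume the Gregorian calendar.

Monday

Doomsday rule: the anchor day for the 1500s is Wednesday. For year 92: 92÷12 = 7 r 8, and 8÷4 = 2, so 7+8+2 = 17.
Wednesday + 17 ≡ Saturday — that's 1592's doomsday.
In April the doomsday date is Apr 4.
Apr 13 is 9 days after Apr 4; 9 mod 7 = 2, so Saturday + 2 = Monday.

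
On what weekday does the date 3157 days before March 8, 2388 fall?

First find the weekday of Mar 8, 2388. Doomsday rule: the anchor day for the 2300s is Wednesday. For year 88: 88÷12 = 7 r 4, and 4÷4 = 1, so 7+4+1 = 12.
Wednesday + 12 ≡ Monday — that's 2388's doomsday.
In March the doomsday date is Mar 14.
Mar 8 is 6 days before Mar 14; 6 mod 7 = 6, so Monday − 6 = Tuesday.
3157 mod 7 = 0, so 3157 days before a Tuesday is Tuesday − 0 = Tuesday.

Tuesday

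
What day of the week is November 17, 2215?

Friday

January 1, 2215 is a Sunday.
Jan 1, 2215 → Feb 1, 2215: 31 days (January has 31).
Feb 1, 2215 → Mar 1, 2215: 28 days (February has 28).
Mar 1, 2215 → Apr 1, 2215: 31 days (March has 31).
Apr 1, 2215 → May 1, 2215: 30 days (April has 30).
May 1, 2215 → Jun 1, 2215: 31 days (May has 31).
Jun 1, 2215 → Jul 1, 2215: 30 days (June has 30).
Jul 1, 2215 → Aug 1, 2215: 31 days (July has 31).
Aug 1, 2215 → Sep 1, 2215: 31 days (August has 31).
Sep 1, 2215 → Oct 1, 2215: 30 days (September has 30).
Oct 1, 2215 → Nov 1, 2215: 31 days (October has 31).
Nov 1, 2215 → Nov 17, 2215: 16 days.
Total: 320 days.
320 mod 7 = 5, so Sunday + 5 = Friday.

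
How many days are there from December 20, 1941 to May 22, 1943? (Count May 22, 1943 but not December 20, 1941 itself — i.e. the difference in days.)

518

Dec 20, 1941 → Dec 20, 1942: 365 days.
Dec 20, 1942 → Jan 20, 1943: 31 days (December has 31).
Jan 20, 1943 → Feb 20, 1943: 31 days (January has 31).
Feb 20, 1943 → Mar 20, 1943: 28 days (February has 28).
Mar 20, 1943 → Apr 20, 1943: 31 days (March has 31).
Apr 20, 1943 → May 20, 1943: 30 days (April has 30).
May 20, 1943 → May 22, 1943: 2 days.
Total: 518 days.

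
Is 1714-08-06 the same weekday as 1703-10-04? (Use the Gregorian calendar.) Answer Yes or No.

No

From Oct 4, 1703 to Aug 6, 1714 is 3959 days.
3959 mod 7 = 4, so they are different weekdays.
(Oct 4, 1703 is a Thursday; Aug 6, 1714 is a Monday.)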